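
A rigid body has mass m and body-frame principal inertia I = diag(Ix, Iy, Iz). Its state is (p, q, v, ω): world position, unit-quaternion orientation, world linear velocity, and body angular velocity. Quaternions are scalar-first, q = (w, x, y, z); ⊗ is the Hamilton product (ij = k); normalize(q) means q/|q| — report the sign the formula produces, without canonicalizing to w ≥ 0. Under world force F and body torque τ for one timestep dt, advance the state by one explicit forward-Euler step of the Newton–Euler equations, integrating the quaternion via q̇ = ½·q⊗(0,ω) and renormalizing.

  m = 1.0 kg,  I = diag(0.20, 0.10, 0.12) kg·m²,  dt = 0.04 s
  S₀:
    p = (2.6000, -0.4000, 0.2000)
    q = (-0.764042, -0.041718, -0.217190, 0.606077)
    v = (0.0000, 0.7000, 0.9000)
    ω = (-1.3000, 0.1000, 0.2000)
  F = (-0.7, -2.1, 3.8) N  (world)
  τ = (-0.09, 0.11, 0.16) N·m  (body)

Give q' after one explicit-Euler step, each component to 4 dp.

q' = (-0.7668, -0.0239, -0.2342, 0.5971)

Hamilton product q⊗(0,ω) = (-0.1537298, 0.8892089, -0.8559607, -0.4393272)
q + ½dt·q⊗(0,ω), renormalized = (-0.7668, -0.0239, -0.2342, 0.5971)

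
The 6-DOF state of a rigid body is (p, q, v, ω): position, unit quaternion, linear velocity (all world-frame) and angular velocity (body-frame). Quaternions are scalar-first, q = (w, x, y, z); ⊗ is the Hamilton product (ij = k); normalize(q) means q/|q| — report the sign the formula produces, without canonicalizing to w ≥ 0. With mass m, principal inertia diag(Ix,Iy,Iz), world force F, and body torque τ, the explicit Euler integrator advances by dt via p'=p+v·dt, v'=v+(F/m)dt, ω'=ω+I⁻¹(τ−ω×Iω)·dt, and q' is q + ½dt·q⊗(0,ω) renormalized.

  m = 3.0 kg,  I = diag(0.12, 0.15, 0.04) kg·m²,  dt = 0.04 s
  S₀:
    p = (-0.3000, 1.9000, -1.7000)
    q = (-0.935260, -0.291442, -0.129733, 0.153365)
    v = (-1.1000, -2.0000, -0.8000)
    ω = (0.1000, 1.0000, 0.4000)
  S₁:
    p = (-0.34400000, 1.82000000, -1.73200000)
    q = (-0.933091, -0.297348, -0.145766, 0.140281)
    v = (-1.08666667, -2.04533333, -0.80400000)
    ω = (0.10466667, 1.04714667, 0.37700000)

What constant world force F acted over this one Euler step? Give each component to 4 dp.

F = (1.0000, -3.4000, -0.3000)

v₁ − v₀ = (0.01333333, -0.04533333, -0.00400000)
m·(v₁−v₀)/dt = (1.0000, -3.4000, -0.3000)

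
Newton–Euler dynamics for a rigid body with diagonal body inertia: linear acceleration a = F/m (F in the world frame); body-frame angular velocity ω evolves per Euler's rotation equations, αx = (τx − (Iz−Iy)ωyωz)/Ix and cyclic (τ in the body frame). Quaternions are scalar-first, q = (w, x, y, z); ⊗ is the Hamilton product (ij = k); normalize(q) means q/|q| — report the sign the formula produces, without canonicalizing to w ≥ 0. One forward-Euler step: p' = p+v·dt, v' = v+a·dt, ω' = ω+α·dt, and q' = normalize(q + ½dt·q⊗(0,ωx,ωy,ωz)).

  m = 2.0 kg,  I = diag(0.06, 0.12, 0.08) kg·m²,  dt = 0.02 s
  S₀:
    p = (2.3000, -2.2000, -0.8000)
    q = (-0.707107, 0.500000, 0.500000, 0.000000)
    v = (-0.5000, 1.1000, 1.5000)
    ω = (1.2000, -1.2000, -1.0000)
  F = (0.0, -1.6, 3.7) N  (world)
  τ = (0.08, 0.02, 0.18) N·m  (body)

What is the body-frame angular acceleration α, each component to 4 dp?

ω×(Iω) gyroscopic = (-0.0480, 0.0240, -0.0864)
α = I⁻¹(τ − ω×Iω) = (2.1333, -0.0333, 3.3300)

α = (2.1333, -0.0333, 3.3300)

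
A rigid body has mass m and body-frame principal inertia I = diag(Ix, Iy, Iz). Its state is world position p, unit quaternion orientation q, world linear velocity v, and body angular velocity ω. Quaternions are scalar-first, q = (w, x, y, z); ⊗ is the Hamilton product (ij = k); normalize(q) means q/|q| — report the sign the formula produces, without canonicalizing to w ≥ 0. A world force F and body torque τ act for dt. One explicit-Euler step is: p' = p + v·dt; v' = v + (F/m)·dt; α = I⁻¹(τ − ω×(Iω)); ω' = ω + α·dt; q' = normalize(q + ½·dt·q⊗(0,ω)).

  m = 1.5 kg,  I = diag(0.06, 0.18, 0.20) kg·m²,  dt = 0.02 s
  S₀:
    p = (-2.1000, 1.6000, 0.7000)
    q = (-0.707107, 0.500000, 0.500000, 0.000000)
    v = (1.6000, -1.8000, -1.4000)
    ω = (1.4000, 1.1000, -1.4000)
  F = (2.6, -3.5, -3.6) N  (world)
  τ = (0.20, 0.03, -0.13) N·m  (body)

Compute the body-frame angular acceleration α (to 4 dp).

α = (3.8467, -1.3578, -1.5740)

precession coupling ω×(Iω) = (-0.0308, 0.2744, 0.1848)
angular accel α = (3.8467, -1.3578, -1.5740)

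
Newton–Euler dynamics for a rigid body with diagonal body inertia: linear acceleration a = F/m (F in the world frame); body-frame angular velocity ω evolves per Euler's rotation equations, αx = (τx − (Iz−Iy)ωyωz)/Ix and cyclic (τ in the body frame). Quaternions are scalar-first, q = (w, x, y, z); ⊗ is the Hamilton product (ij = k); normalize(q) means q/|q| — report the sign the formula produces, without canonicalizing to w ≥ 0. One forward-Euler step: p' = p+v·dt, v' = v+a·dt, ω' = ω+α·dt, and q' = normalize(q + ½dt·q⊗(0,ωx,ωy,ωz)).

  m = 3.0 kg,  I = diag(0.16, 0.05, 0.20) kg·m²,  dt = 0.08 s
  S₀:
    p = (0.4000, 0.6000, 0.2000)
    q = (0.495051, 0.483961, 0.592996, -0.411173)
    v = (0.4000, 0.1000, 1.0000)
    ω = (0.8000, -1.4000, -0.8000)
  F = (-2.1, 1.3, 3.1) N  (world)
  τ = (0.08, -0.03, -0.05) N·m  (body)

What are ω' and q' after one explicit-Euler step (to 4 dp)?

α = I⁻¹(τ − ω×Iω) = (-0.5500, -1.1120, -0.8660)
new body rate ω' = (0.7560, -1.4890, -0.8693)
2q̇ = q⊗(0,ω) = (0.1140872, -0.6539982, -0.6348410, -1.5479830)
q + ½dt·q⊗(0,ω), renormalized = (0.4983, 0.4566, 0.5661, -0.4719)

ω' = (0.7560, -1.4890, -0.8693)
q' = (0.4983, 0.4566, 0.5661, -0.4719)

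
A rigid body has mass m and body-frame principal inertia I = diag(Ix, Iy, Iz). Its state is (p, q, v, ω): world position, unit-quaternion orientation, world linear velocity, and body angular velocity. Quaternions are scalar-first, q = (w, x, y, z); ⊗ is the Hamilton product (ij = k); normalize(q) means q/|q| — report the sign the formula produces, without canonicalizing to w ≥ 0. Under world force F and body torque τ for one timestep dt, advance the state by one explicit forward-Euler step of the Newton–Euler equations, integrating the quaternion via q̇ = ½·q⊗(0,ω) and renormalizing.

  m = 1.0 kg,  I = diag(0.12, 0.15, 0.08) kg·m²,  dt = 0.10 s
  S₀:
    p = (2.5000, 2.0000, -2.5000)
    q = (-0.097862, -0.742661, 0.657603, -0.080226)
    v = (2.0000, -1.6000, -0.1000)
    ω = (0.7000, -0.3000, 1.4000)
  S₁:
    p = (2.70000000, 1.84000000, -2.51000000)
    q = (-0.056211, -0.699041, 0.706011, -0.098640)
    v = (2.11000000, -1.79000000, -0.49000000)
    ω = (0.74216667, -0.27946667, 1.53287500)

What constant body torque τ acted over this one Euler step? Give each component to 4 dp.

Δω = ω₁−ω₀ = (0.04216667, 0.02053333, 0.13287500)
τ = I·(Δω/dt) + ω₀×(Iω₀) = (0.0800, 0.0700, 0.1000)

τ = (0.0800, 0.0700, 0.1000)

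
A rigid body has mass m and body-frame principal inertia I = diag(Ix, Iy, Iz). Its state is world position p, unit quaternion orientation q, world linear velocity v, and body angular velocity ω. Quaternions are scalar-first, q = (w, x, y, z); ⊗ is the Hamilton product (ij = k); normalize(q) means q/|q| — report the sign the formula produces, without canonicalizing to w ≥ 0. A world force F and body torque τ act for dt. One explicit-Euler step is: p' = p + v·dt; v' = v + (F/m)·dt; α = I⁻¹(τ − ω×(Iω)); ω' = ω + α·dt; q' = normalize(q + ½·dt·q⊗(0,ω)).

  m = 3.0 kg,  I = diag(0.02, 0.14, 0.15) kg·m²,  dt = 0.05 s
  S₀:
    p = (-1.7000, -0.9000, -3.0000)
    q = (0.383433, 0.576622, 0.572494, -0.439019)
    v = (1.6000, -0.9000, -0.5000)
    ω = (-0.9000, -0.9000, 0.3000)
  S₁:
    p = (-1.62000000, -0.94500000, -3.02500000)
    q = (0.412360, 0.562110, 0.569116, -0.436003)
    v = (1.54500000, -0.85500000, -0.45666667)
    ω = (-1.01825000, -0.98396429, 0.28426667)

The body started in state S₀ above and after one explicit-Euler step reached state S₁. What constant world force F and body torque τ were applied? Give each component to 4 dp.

ω₁ − ω₀ = (-0.11825000, -0.08396429, -0.01573333)
precession coupling = (-0.0027, 0.0351, 0.0972)
τ = I·(Δω/dt) + ω₀×(Iω₀) = (-0.0500, -0.2000, 0.0500)
velocity change Δv = (-0.05500000, 0.04500000, 0.04333333)
F = m·Δv/dt = (-3.3000, 2.7000, 2.6000)

F = (-3.3000, 2.7000, 2.6000)
τ = (-0.0500, -0.2000, 0.0500)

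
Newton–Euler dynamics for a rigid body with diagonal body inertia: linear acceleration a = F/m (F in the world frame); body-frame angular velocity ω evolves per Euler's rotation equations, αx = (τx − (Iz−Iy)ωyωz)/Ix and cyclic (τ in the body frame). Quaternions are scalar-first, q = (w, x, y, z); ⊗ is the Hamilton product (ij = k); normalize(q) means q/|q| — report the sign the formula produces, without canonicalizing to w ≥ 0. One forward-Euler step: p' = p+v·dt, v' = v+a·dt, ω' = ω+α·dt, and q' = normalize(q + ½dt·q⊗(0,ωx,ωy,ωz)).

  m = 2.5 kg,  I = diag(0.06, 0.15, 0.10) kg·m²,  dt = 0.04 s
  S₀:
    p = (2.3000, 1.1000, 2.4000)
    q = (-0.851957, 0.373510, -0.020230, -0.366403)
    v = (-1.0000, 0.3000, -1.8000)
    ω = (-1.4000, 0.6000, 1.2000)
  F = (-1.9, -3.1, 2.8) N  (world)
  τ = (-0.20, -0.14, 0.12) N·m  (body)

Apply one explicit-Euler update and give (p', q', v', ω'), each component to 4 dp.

p' = (2.2600, 1.1120, 2.3280)
q' = (-0.8318, 0.4010, -0.0291, -0.3826)
v' = (-1.0304, 0.2504, -1.7552)
ω' = (-1.5093, 0.5447, 1.2782)

new position p' = (2.2600, 1.1120, 2.3280)
v' = v + a·dt = (-1.0304, 0.2504, -1.7552)
gyro term ω×Iω = (-0.0360, 0.0672, -0.0756)
angular accel α = (-2.7333, -1.3813, 1.9560)
ω + α·dt = (-1.5093, 0.5447, 1.2782)
Hamilton product q⊗(0,ω) = (0.9747356, 1.3883056, -0.4464220, -0.8265644)
q + ½dt·q⊗(0,ω), renormalized = (-0.8318, 0.4010, -0.0291, -0.3826)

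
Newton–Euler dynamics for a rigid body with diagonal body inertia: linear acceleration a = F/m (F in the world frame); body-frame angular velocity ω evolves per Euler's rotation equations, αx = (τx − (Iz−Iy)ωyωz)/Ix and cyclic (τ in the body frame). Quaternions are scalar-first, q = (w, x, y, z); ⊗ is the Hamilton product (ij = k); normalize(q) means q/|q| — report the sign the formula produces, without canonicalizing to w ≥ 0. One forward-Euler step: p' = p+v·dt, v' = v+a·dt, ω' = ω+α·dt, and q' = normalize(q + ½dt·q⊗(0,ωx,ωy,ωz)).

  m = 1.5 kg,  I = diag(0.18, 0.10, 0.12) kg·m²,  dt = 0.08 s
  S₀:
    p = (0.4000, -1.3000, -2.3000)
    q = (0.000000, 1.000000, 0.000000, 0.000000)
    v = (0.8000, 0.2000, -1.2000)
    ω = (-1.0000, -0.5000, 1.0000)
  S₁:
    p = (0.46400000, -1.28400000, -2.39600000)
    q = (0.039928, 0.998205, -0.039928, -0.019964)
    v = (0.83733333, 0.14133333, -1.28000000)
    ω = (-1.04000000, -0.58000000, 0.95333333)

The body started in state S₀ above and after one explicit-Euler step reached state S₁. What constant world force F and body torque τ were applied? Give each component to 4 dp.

F = (0.7000, -1.1000, -1.5000)
τ = (-0.1000, -0.1600, -0.1100)

ω₁ − ω₀ = (-0.04000000, -0.08000000, -0.04666667)
precession coupling = (-0.0100, -0.0600, -0.0400)
applied torque τ = (-0.1000, -0.1600, -0.1100)
v₁ − v₀ = (0.03733333, -0.05866667, -0.08000000)
F = m·Δv/dt = (0.7000, -1.1000, -1.5000)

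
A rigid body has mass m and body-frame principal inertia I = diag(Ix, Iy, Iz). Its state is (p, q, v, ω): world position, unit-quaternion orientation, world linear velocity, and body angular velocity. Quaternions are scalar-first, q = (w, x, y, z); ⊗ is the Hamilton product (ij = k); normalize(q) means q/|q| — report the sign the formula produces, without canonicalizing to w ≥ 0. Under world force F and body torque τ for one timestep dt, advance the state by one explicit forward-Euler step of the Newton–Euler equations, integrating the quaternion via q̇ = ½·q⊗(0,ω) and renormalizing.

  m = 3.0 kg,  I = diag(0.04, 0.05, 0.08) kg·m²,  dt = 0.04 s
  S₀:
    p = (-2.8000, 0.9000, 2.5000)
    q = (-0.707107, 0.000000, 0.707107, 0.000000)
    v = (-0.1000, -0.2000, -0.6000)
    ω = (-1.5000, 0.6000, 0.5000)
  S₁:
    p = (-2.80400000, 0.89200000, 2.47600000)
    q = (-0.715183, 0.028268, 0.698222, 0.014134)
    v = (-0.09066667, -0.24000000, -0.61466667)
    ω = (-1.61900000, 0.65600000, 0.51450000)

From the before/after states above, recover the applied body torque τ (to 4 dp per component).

τ = (-0.1100, 0.1000, 0.0200)

ω₁ − ω₀ = (-0.11900000, 0.05600000, 0.01450000)
τ = I·(Δω/dt) + ω₀×(Iω₀) = (-0.1100, 0.1000, 0.0200)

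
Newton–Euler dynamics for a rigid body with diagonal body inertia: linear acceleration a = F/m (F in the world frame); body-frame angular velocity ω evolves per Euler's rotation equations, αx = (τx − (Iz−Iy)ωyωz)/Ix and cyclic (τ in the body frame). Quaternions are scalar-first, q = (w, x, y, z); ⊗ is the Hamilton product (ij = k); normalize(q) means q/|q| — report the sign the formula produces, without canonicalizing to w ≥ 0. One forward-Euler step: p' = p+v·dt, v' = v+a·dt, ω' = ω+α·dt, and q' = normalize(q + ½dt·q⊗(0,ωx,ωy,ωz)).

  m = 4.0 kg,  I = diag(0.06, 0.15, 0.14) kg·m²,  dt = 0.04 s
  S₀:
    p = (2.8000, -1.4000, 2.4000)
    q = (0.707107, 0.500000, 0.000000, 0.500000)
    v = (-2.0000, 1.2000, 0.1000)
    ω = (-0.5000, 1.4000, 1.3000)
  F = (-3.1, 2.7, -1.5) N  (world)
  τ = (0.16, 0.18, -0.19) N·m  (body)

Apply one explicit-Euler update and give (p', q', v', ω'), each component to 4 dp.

p' = (2.7200, -1.3520, 2.4040)
q' = (0.6986, 0.4786, 0.0018, 0.5320)
v' = (-2.0310, 1.2270, 0.0850)
ω' = (-0.3812, 1.4341, 1.2637)

linear accel F/m = (-0.7750, 0.6750, -0.3750)
p + v·dt = (2.7200, -1.3520, 2.4040)
new velocity v' = (-2.0310, 1.2270, 0.0850)
gyro term ω×Iω = (-0.0182, 0.0520, -0.0630)
(τ − ω×Iω)/I = (2.9700, 0.8533, -0.9071)
ω + α·dt = (-0.3812, 1.4341, 1.2637)
q⊗(0,ω) = (-0.4000000, -1.0535535, 0.0899498, 1.6192391)
updated quaternion q' = (0.6986, 0.4786, 0.0018, 0.5320)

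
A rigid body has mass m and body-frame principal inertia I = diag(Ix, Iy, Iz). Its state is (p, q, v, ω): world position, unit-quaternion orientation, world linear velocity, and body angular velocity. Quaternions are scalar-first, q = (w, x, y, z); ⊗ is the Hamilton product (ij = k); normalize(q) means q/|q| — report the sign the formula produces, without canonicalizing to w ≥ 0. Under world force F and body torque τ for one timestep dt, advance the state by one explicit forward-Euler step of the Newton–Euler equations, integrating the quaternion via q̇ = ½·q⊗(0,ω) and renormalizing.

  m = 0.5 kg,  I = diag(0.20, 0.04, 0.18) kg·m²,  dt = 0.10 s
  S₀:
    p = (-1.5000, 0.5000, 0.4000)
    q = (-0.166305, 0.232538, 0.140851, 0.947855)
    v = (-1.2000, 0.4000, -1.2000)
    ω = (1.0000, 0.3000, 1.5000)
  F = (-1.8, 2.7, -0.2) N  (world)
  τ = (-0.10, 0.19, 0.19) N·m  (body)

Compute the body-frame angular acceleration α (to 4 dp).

α = (-0.8150, 4.0000, 1.3222)

precession coupling ω×(Iω) = (0.0630, 0.0300, -0.0480)
angular accel α = (-0.8150, 4.0000, 1.3222)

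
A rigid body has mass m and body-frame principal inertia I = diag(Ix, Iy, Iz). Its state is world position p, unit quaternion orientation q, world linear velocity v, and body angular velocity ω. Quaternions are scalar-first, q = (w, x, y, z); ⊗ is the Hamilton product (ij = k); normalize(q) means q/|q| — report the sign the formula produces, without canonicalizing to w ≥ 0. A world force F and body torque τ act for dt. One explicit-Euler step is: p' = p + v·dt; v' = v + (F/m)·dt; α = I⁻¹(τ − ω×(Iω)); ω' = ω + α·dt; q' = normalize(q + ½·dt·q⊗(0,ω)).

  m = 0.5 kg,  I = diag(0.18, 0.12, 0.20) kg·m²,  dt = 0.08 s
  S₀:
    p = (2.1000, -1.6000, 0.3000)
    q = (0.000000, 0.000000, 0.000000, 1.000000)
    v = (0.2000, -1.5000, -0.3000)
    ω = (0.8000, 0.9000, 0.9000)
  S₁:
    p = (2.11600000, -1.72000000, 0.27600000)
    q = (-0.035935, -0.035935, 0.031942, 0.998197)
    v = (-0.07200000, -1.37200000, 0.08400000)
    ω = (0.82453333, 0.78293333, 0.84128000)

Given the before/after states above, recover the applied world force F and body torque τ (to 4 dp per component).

Δv = v₁−v₀ = (-0.27200000, 0.12800000, 0.38400000)
applied force F = (-1.7000, 0.8000, 2.4000)
rate change Δω = (0.02453333, -0.11706667, -0.05872000)
I·α + gyro = (0.1200, -0.1900, -0.1900)

F = (-1.7000, 0.8000, 2.4000)
τ = (0.1200, -0.1900, -0.1900)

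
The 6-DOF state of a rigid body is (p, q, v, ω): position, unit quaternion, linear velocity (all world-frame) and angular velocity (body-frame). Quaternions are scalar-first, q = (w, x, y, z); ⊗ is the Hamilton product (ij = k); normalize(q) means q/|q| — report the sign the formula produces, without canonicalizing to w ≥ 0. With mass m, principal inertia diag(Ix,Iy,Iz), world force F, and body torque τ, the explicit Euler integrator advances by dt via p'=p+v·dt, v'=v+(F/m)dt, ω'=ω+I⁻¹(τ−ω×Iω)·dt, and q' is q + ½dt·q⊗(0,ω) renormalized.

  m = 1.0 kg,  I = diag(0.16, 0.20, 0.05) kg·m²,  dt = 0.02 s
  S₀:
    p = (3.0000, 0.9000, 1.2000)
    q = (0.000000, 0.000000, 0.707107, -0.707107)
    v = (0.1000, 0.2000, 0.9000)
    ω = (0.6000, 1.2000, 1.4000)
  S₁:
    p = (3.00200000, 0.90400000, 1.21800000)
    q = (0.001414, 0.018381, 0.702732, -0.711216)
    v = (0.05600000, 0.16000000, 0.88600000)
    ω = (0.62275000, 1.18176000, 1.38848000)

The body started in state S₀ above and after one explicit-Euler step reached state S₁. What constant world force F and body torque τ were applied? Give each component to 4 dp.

Δv = v₁−v₀ = (-0.04400000, -0.04000000, -0.01400000)
applied force F = (-2.2000, -2.0000, -0.7000)
rate change Δω = (0.02275000, -0.01824000, -0.01152000)
ω₀×(Iω₀) = (-0.2520, 0.0924, 0.0288)
I·α + gyro = (-0.0700, -0.0900, 0.0000)

F = (-2.2000, -2.0000, -0.7000)
τ = (-0.0700, -0.0900, 0.0000)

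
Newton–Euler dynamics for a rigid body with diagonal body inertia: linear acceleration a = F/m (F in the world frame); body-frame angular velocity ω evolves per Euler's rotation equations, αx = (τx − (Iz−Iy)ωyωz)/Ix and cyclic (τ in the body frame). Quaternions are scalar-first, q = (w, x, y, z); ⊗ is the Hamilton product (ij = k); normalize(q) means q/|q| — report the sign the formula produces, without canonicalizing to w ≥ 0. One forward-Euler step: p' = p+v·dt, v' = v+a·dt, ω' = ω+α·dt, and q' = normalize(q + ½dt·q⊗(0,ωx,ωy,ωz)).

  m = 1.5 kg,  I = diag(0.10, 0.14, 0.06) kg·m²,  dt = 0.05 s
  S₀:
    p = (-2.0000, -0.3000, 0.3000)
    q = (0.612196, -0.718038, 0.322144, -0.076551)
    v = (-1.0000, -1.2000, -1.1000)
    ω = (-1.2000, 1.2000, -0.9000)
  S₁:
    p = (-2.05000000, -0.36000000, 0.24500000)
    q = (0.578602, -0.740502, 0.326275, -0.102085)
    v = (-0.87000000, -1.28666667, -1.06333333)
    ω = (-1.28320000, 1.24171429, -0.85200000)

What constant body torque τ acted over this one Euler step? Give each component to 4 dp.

rate change Δω = (-0.08320000, 0.04171429, 0.04800000)
applied torque τ = (-0.0800, 0.1600, 0.0000)

τ = (-0.0800, 0.1600, 0.0000)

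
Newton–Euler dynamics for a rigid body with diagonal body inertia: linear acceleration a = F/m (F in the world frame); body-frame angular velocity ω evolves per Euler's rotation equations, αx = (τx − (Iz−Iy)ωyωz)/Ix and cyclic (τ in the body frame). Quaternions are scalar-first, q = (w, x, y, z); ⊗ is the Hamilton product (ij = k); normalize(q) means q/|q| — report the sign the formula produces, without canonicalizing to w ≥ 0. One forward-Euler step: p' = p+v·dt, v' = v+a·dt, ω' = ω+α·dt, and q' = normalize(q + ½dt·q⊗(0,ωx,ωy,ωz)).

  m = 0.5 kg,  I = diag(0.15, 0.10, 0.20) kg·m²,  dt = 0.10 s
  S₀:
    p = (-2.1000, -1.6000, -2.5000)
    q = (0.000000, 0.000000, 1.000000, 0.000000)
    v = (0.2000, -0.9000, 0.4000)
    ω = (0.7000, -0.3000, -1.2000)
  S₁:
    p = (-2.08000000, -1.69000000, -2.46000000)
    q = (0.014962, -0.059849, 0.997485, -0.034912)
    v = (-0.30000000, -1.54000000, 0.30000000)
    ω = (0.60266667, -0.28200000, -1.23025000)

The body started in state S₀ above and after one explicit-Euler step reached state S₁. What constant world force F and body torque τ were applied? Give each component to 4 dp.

F = (-2.5000, -3.2000, -0.5000)
τ = (-0.1100, 0.0600, -0.0500)

Δv = v₁−v₀ = (-0.50000000, -0.64000000, -0.10000000)
m·(v₁−v₀)/dt = (-2.5000, -3.2000, -0.5000)
Δω = ω₁−ω₀ = (-0.09733333, 0.01800000, -0.03025000)
I·α + gyro = (-0.1100, 0.0600, -0.0500)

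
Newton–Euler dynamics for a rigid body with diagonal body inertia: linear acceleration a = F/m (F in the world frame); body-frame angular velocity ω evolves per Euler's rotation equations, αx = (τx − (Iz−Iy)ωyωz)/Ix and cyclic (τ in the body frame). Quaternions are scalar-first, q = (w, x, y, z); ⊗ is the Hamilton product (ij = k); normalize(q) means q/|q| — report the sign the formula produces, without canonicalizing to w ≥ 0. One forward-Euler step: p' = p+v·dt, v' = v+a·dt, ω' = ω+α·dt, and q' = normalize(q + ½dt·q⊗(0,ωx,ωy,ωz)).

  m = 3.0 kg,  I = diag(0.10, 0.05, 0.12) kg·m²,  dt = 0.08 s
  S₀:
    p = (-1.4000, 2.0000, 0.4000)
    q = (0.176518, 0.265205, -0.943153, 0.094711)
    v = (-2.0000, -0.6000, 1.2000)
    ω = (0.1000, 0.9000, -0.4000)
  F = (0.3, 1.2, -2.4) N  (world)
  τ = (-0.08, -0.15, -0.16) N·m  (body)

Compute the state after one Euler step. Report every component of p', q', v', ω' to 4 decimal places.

gyro term ω×Iω = (-0.0252, 0.0008, -0.0045)
α = I⁻¹(τ − ω×Iω) = (-0.5480, -3.0160, -1.2958)
ω + α·dt = (0.0562, 0.6587, -0.5037)
2q̇ = q⊗(0,ω) = (0.8602016, 0.3096731, 0.2744193, 0.2623926)
q' = normalize(q + ½dt·q⊗(0,ω)) = (0.2108, 0.2774, -0.9314, 0.1051)
new position p' = (-1.5600, 1.9520, 0.4960)
v' = v + a·dt = (-1.9920, -0.5680, 1.1360)

p' = (-1.5600, 1.9520, 0.4960)
q' = (0.2108, 0.2774, -0.9314, 0.1051)
v' = (-1.9920, -0.5680, 1.1360)
ω' = (0.0562, 0.6587, -0.5037)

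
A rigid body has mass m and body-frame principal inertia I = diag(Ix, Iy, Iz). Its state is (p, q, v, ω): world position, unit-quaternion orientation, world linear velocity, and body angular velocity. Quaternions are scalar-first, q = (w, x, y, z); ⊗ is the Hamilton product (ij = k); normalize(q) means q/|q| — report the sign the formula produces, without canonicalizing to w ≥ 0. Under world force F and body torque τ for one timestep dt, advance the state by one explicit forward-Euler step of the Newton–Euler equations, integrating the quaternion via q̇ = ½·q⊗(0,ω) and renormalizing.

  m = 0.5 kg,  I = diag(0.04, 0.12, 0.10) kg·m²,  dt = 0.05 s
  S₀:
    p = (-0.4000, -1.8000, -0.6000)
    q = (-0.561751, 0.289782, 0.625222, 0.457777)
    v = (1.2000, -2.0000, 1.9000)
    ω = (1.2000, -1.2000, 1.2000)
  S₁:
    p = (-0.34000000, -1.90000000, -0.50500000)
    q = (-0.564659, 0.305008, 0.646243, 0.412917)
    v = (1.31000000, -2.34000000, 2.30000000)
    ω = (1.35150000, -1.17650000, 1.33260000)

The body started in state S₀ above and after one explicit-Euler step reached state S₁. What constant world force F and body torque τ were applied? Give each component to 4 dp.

Δv = v₁−v₀ = (0.11000000, -0.34000000, 0.40000000)
applied force F = (1.1000, -3.4000, 4.0000)
ω₁ − ω₀ = (0.15150000, 0.02350000, 0.13260000)
gyro term ω₀×Iω₀ = (0.0288, -0.0864, -0.1152)
I·α + gyro = (0.1500, -0.0300, 0.1500)

F = (1.1000, -3.4000, 4.0000)
τ = (0.1500, -0.0300, 0.1500)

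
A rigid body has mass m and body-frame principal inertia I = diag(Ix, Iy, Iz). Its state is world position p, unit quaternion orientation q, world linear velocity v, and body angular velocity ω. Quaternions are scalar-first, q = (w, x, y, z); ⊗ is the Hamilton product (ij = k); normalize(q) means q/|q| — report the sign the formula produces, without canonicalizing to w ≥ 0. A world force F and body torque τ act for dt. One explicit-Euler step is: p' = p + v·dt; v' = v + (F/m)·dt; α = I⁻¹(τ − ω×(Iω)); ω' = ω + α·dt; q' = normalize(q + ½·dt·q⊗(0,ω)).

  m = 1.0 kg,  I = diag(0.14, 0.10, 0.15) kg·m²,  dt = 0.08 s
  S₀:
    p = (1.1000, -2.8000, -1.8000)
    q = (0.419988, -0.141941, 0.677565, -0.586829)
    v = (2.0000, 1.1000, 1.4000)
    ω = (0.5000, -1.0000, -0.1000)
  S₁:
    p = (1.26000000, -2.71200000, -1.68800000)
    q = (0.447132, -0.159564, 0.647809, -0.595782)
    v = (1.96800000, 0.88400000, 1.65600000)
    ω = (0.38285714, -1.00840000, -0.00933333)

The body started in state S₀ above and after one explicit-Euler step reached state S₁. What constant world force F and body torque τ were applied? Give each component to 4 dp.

F = (-0.4000, -2.7000, 3.2000)
τ = (-0.2000, -0.0100, 0.1900)

Δω = ω₁−ω₀ = (-0.11714286, -0.00840000, 0.09066667)
τ = I·(Δω/dt) + ω₀×(Iω₀) = (-0.2000, -0.0100, 0.1900)
v₁ − v₀ = (-0.03200000, -0.21600000, 0.25600000)
F = m·Δv/dt = (-0.4000, -2.7000, 3.2000)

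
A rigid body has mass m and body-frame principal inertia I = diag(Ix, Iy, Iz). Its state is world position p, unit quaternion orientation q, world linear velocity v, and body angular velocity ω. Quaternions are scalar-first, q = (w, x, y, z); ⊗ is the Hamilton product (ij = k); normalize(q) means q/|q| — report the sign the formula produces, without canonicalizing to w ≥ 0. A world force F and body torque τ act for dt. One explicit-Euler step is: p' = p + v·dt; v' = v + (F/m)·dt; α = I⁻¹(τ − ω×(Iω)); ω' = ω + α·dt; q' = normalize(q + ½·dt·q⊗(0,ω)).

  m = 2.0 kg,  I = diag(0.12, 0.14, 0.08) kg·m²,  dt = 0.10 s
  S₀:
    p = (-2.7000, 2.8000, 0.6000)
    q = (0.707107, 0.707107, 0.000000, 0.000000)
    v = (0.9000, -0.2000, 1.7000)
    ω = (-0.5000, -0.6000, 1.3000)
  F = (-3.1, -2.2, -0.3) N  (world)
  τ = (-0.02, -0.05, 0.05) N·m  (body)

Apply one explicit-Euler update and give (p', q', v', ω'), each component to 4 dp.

new position p' = (-2.6100, 2.7800, 0.7700)
new velocity v' = (0.7450, -0.3100, 1.6850)
(τ − ω×Iω)/I = (-0.5567, -0.1714, 0.5500)
ω' = ω + α·dt = (-0.5557, -0.6171, 1.3550)
q⊗(0,ω) = (0.3535535, -0.3535535, -1.3435033, 0.4949749)
updated quaternion q' = (0.7227, 0.6875, -0.0670, 0.0247)

p' = (-2.6100, 2.7800, 0.7700)
q' = (0.7227, 0.6875, -0.0670, 0.0247)
v' = (0.7450, -0.3100, 1.6850)
ω' = (-0.5557, -0.6171, 1.3550)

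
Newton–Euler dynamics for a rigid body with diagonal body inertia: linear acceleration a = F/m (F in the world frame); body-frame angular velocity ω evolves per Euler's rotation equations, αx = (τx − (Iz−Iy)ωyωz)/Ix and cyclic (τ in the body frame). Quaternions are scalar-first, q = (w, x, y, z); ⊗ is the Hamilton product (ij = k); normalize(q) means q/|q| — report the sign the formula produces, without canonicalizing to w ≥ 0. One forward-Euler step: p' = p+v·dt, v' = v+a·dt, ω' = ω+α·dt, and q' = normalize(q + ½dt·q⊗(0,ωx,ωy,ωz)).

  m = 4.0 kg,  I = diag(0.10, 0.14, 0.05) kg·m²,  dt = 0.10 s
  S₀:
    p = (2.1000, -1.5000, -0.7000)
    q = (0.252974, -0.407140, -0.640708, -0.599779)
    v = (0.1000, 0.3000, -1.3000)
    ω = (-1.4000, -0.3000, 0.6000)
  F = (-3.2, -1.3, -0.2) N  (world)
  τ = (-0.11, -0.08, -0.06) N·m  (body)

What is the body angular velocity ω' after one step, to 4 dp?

α = I⁻¹(τ − ω×Iω) = (-1.2620, -0.2714, -1.5360)
ω' = ω + α·dt = (-1.5262, -0.3271, 0.4464)

ω' = (-1.5262, -0.3271, 0.4464)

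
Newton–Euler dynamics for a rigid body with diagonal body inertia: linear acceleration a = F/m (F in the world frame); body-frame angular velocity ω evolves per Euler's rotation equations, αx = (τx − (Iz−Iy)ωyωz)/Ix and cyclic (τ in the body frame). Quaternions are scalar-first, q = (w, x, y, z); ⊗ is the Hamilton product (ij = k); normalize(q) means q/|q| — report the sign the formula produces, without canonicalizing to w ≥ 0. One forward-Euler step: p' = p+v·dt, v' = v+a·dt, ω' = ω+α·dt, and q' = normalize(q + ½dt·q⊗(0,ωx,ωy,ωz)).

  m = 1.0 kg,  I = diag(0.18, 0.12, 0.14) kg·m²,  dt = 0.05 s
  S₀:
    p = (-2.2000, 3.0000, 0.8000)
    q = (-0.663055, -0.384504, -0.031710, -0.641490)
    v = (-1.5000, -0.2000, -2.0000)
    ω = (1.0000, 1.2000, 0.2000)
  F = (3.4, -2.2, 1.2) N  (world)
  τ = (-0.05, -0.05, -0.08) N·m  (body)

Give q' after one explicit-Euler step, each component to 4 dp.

q' = (-0.6488, -0.3817, -0.0657, -0.6550)

2q̇ = q⊗(0,ω) = (0.5508540, 0.1003910, -1.3602552, -0.5623058)
updated quaternion q' = (-0.6488, -0.3817, -0.0657, -0.6550)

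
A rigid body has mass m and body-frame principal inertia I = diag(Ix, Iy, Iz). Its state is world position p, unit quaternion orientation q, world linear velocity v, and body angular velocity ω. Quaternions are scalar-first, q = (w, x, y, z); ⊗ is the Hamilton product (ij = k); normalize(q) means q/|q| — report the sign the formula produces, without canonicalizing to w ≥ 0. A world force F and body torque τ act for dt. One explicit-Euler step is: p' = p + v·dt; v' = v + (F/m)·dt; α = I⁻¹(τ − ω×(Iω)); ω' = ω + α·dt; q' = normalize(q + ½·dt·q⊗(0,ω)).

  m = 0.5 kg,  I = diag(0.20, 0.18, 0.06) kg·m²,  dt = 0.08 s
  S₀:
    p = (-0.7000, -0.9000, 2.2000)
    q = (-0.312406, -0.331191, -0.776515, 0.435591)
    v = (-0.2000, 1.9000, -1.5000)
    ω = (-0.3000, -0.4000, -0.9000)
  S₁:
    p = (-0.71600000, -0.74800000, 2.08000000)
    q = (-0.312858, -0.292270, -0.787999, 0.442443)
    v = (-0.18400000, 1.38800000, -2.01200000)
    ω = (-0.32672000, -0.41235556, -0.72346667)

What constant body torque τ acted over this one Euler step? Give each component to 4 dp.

τ = (-0.1100, 0.0100, 0.1300)

rate change Δω = (-0.02672000, -0.01235556, 0.17653333)
gyro term ω₀×Iω₀ = (-0.0432, 0.0378, -0.0024)
τ = I·(Δω/dt) + ω₀×(Iω₀) = (-0.1100, 0.0100, 0.1300)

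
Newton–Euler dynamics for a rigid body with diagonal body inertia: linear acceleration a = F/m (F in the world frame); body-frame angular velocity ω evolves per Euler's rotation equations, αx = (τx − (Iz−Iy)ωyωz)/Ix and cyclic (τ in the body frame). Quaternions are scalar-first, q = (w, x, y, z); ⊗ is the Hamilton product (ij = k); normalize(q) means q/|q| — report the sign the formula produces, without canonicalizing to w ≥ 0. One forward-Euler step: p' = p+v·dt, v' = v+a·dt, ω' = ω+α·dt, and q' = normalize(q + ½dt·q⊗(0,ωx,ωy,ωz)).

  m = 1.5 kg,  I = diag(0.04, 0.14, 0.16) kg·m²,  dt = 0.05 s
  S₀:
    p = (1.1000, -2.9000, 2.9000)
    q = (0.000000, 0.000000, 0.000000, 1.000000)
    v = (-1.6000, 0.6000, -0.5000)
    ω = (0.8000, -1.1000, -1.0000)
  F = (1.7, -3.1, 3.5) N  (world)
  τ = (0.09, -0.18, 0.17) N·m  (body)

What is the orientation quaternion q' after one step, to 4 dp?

2q̇ = q⊗(0,ω) = (1.0000000, 1.1000000, 0.8000000, 0.0000000)
q + ½dt·q⊗(0,ω), renormalized = (0.0250, 0.0275, 0.0200, 0.9991)

q' = (0.0250, 0.0275, 0.0200, 0.9991)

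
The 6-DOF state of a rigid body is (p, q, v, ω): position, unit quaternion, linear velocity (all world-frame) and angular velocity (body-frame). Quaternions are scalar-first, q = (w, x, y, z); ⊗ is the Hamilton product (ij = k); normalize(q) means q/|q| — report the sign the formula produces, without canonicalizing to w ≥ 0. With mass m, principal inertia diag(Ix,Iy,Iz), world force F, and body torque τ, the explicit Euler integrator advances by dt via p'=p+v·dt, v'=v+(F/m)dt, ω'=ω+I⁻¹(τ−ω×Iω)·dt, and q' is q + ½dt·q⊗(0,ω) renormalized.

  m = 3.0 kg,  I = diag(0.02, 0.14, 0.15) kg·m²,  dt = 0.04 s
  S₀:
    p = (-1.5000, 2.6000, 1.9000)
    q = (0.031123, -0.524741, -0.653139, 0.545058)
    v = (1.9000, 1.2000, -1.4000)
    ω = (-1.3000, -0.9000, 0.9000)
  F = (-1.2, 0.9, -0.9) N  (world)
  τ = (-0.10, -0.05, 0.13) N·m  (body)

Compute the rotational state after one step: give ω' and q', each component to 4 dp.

gyro term ω×Iω = (-0.0081, 0.1521, 0.1404)
angular accel α = (-4.5950, -1.4436, -0.0693)
ω' = ω + α·dt = (-1.4838, -0.9577, 0.8972)
Hamilton product q⊗(0,ω) = (-1.7605406, -0.1377328, -0.2643192, -0.3488031)
q + ½dt·q⊗(0,ω), renormalized = (-0.0041, -0.5271, -0.6580, 0.5377)

ω' = (-1.4838, -0.9577, 0.8972)
q' = (-0.0041, -0.5271, -0.6580, 0.5377)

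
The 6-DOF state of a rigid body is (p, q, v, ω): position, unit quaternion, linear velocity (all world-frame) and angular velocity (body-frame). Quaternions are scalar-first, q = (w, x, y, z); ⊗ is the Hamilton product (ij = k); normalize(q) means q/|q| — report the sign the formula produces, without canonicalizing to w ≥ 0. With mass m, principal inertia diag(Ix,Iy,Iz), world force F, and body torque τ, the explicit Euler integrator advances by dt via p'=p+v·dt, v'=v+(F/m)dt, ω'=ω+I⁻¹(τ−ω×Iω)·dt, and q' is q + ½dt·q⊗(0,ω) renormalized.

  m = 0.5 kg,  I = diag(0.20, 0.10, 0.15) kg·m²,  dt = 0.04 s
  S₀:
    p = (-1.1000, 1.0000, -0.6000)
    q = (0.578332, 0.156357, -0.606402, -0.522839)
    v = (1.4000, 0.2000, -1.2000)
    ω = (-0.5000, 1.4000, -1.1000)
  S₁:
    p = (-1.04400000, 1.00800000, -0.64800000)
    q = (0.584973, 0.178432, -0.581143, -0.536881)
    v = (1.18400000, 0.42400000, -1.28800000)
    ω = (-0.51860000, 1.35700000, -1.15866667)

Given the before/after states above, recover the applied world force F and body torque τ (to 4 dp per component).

Δω = ω₁−ω₀ = (-0.01860000, -0.04300000, -0.05866667)
applied torque τ = (-0.1700, -0.0800, -0.1500)
v₁ − v₀ = (-0.21600000, 0.22400000, -0.08800000)
F = m·Δv/dt = (-2.7000, 2.8000, -1.1000)

F = (-2.7000, 2.8000, -1.1000)
τ = (-0.1700, -0.0800, -0.1500)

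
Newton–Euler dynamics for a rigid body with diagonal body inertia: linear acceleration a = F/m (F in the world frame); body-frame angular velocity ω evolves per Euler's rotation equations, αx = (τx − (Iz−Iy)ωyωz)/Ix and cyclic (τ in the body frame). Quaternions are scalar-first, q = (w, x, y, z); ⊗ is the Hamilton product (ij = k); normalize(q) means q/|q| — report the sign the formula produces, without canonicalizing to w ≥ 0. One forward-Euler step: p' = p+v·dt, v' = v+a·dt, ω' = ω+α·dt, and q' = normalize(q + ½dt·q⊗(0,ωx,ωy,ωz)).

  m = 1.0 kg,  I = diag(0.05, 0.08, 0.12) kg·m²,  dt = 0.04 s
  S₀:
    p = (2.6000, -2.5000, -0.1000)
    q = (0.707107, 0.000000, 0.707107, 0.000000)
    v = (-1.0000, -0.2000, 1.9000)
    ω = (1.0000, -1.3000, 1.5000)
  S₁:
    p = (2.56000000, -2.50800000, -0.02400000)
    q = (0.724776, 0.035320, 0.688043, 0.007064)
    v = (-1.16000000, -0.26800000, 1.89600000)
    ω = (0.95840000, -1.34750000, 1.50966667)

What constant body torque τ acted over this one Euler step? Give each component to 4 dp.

τ = (-0.1300, -0.2000, -0.0100)

Δω = ω₁−ω₀ = (-0.04160000, -0.04750000, 0.00966667)
precession coupling = (-0.0780, -0.1050, -0.0390)
applied torque τ = (-0.1300, -0.2000, -0.0100)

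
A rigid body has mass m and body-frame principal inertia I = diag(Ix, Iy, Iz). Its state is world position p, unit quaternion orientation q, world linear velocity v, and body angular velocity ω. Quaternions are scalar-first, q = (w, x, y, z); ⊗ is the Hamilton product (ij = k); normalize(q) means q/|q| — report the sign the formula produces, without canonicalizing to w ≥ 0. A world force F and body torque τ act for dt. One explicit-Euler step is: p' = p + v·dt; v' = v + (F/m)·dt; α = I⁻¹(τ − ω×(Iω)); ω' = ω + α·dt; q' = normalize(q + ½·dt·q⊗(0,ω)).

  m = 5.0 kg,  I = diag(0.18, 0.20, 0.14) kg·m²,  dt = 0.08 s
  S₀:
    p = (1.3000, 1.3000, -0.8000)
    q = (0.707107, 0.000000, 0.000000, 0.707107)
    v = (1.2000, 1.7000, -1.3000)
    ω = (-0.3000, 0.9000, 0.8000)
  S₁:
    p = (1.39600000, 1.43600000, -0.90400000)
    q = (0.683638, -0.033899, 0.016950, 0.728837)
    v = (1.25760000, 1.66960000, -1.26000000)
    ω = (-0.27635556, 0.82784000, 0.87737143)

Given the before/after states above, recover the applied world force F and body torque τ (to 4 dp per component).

F = (3.6000, -1.9000, 2.5000)
τ = (0.0100, -0.1900, 0.1300)

Δv = v₁−v₀ = (0.05760000, -0.03040000, 0.04000000)
m·(v₁−v₀)/dt = (3.6000, -1.9000, 2.5000)
ω₁ − ω₀ = (0.02364444, -0.07216000, 0.07737143)
I·α + gyro = (0.0100, -0.1900, 0.1300)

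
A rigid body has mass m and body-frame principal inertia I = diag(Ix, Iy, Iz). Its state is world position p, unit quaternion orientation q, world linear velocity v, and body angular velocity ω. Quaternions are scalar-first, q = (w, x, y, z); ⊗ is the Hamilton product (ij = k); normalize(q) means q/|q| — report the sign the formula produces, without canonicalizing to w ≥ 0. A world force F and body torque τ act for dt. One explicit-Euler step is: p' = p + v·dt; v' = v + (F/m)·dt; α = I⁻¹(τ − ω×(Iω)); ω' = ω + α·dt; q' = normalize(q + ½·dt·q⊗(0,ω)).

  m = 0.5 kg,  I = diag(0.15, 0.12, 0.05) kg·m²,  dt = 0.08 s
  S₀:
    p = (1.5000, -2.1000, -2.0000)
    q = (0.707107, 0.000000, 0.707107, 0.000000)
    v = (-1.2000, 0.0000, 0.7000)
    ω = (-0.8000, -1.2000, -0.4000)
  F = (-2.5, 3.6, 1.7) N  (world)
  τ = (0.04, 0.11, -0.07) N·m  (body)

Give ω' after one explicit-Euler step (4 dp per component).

ω' = (-0.7607, -1.1480, -0.4659)

precession coupling ω×(Iω) = (-0.0336, 0.0320, -0.0288)
(τ − ω×Iω)/I = (0.4907, 0.6500, -0.8240)
ω' = ω + α·dt = (-0.7607, -1.1480, -0.4659)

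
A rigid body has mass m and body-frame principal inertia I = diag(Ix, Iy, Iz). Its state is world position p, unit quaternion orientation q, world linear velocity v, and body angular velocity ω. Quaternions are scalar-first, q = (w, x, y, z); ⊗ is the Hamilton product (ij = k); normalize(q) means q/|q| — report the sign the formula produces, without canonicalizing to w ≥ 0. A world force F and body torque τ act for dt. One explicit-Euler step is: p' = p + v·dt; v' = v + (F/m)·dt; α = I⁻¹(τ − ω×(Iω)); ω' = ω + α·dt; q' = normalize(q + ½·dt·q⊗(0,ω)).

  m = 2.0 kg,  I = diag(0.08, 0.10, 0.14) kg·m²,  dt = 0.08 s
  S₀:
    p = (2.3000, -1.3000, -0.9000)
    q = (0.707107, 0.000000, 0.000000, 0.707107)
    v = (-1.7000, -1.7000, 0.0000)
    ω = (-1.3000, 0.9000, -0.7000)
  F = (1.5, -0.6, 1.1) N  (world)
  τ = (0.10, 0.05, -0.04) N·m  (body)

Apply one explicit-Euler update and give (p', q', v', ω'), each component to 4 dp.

p' = (2.1640, -1.4360, -0.9000)
q' = (0.7252, -0.0621, -0.0113, 0.6857)
v' = (-1.6400, -1.7240, 0.0440)
ω' = (-1.1748, 0.9837, -0.7095)

linear accel F/m = (0.7500, -0.3000, 0.5500)
p' = p + v·dt = (2.1640, -1.4360, -0.9000)
new velocity v' = (-1.6400, -1.7240, 0.0440)
α = I⁻¹(τ − ω×Iω) = (1.5650, 1.0460, -0.1186)
new body rate ω' = (-1.1748, 0.9837, -0.7095)
q⊗(0,ω) = (0.4949749, -1.5556354, -0.2828428, -0.4949749)
q + ½dt·q⊗(0,ω), renormalized = (0.7252, -0.0621, -0.0113, 0.6857)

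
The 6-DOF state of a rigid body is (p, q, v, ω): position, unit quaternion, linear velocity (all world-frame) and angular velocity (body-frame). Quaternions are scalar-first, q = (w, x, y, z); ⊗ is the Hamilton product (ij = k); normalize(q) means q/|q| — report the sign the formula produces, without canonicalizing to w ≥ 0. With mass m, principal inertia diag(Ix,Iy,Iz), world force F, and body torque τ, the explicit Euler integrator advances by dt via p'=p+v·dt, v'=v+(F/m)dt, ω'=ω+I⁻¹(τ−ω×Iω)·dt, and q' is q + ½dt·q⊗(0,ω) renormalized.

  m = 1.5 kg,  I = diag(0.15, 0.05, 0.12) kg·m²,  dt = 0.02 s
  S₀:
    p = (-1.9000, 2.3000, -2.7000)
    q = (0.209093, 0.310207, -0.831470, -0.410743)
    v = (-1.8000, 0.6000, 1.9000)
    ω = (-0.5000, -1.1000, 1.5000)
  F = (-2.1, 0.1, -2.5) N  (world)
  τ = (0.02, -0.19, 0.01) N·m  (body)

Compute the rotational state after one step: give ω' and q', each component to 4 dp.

α = I⁻¹(τ − ω×Iω) = (0.9033, -3.3500, 0.5417)
ω' = ω + α·dt = (-0.4819, -1.1670, 1.5108)
2q̇ = q⊗(0,ω) = (-0.1433990, -1.8035688, -0.4899413, -0.4433232)
q' = normalize(q + ½dt·q⊗(0,ω)) = (0.2076, 0.2921, -0.8362, -0.4151)

ω' = (-0.4819, -1.1670, 1.5108)
q' = (0.2076, 0.2921, -0.8362, -0.4151)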